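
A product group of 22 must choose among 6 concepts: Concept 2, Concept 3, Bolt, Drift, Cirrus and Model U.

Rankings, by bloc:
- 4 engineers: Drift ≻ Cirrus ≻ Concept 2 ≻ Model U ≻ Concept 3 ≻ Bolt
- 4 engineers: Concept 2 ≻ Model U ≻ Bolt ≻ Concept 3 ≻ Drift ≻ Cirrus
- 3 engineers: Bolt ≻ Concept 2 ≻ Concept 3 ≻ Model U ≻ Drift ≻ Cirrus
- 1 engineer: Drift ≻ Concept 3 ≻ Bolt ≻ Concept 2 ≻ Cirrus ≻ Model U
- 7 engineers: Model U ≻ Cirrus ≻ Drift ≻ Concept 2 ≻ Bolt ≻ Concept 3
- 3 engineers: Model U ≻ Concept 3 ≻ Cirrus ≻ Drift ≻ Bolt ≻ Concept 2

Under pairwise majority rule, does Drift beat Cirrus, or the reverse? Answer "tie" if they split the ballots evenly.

Ballots ranking Drift above Cirrus: 4 + 4 + 3 + 1 = 12.
Ballots ranking Cirrus above Drift: 22 − 12 = 10.
Drift wins the head-to-head 12–10.

Drift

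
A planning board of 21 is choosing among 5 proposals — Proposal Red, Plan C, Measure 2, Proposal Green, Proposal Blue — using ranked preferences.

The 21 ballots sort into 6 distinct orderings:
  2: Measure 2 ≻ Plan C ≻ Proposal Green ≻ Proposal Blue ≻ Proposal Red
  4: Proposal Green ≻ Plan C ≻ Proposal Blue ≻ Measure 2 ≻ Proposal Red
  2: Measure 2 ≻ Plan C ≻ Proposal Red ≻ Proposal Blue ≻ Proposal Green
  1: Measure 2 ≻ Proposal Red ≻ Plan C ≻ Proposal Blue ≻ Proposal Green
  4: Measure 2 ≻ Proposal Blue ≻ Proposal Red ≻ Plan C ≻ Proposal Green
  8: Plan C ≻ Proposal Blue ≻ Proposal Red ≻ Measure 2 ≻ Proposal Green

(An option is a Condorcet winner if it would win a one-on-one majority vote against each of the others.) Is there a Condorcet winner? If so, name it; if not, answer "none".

Plan C

Head-to-head results (21 council members):
Proposal Red vs Plan C: Proposal Red preferred on 1+4 = 5 ballots; Plan C wins 16–5.
Proposal Red vs Measure 2: Proposal Red preferred on 8 ballots; Measure 2 wins 13–8.
Proposal Red vs Proposal Green: 2+1+4+8 = 15 for Proposal Red, 6 for Proposal Green — Proposal Red by 15–6.
Proposal Red vs Proposal Blue: Proposal Red preferred on 2+1 = 3 ballots; Proposal Blue wins 18–3.
Plan C vs Measure 2: 12 to 9, Plan C.
Plan C vs Proposal Green: 2+2+1+4+8 = 17 for Plan C, 4 for Proposal Green — Plan C by 17–4.
Plan C vs Proposal Blue: 17 to 4, Plan C.
Measure 2 vs Proposal Green: 2+2+1+4+8 = 17 for Measure 2, 4 for Proposal Green — Measure 2 by 17–4.
Measure 2 vs Proposal Blue: Measure 2 is ranked higher on 2+2+1+4 = 9 ballots, Proposal Blue on 12. Proposal Blue wins 12–9.
Proposal Green vs Proposal Blue: 6 to 15, Proposal Blue.
Plan C beats each of Proposal Red, Measure 2, Proposal Green, Proposal Blue — Plan C is the Condorcet winner.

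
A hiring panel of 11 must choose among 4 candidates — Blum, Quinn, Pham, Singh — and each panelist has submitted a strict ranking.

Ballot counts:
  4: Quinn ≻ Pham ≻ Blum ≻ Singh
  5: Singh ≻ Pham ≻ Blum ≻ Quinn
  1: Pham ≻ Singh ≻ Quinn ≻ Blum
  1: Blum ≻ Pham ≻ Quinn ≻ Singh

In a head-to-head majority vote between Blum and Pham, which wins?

Pham

Ballots ranking Blum above Pham: 1.
Ballots ranking Pham above Blum: 11 − 1 = 10.
Pham wins the head-to-head 10–1.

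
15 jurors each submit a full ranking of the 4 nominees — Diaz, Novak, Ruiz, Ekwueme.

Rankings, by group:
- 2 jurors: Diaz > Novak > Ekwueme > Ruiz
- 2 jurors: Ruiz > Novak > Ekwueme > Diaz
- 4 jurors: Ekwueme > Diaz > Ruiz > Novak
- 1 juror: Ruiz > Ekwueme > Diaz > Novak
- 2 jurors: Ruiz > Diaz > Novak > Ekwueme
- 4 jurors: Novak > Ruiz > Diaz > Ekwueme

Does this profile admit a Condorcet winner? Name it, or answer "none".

Check each pair by majority over 15 ballots:
Diaz vs Novak: Diaz is ranked higher on 2+4+1+2 = 9 ballots, Novak on 6. Diaz wins 9–6.
Diaz vs Ruiz: 6 to 9, Ruiz.
Diaz vs Ekwueme: Diaz is ranked higher on 2+2+4 = 8 ballots, Ekwueme on 7. Diaz wins 8–7.
Novak vs Ruiz: 2+4 = 6 for Novak, 9 for Ruiz — Ruiz by 9–6.
Novak vs Ekwueme: Novak preferred on 2+2+2+4 = 10 ballots; Novak wins 10–5.
Ruiz vs Ekwueme: 2+1+2+4 = 9 for Ruiz, 6 for Ekwueme — Ruiz by 9–6.
Ruiz beats each of Diaz, Novak, Ekwueme — Ruiz is the Condorcet winner.

Ruiz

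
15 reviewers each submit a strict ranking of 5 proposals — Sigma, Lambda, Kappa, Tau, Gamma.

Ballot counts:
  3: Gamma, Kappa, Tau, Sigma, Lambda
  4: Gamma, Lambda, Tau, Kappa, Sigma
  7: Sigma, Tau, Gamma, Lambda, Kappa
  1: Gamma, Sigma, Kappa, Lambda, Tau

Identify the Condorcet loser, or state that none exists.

Head-to-head results (15 reviewers):
Sigma–Lambda: Sigma 11–4.
Sigma vs Kappa: Sigma, 8–7.
Sigma vs Tau: Sigma preferred on 7+1 = 8 ballots; Sigma wins 8–7.
Sigma vs Gamma: Sigma preferred on 7 ballots; Gamma wins 8–7.
Lambda vs Kappa: Lambda, 11–4.
Lambda vs Tau: Lambda is ranked higher on 4+1 = 5 ballots, Tau on 10. Tau wins 10–5.
Lambda vs Gamma: Lambda is ranked higher on 0 ballots, Gamma on 15. Gamma wins 15–0.
Kappa vs Tau: Kappa preferred on 3+1 = 4 ballots; Tau wins 11–4.
Kappa vs Gamma: 0 to 15, Gamma.
Tau vs Gamma: Tau preferred on 7 ballots; Gamma wins 8–7.
Kappa loses to every other project — it is the Condorcet loser.

Kappa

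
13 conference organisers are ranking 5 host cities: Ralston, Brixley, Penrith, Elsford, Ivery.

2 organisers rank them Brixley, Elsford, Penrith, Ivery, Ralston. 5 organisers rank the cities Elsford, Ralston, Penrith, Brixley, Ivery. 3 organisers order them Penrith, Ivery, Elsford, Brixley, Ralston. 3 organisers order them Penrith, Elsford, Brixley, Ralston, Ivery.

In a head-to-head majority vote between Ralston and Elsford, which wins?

Elsford

No ballot ranks Ralston above Elsford: 0.
Ballots ranking Elsford above Ralston: 13 − 0 = 13.
Elsford wins the head-to-head 13–0.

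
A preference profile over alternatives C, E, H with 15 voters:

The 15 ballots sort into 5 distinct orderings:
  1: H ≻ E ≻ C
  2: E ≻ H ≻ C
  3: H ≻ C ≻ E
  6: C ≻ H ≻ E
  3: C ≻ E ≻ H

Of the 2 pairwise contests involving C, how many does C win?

C against each rival (15 voters):
C vs E: C wins 12–3.
C vs H: 6+3 = 9 for C, 6 for H — C by 9–6.
C beats E, H — 2 pairwise wins.

2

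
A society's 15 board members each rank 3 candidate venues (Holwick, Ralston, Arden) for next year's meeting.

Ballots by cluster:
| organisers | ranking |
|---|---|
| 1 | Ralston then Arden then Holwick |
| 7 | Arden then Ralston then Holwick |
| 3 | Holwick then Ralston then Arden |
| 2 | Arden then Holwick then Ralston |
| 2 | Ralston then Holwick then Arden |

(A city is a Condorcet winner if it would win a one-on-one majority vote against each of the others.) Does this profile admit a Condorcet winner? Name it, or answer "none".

Arden

Pairwise majorities:
Holwick vs Ralston: 3+2 = 5 for Holwick, 10 for Ralston — Ralston by 10–5.
Holwick vs Arden: Arden wins 10–5.
Ralston vs Arden: 1+3+2 = 6 for Ralston, 9 for Arden — Arden by 9–6.
Arden beats each of Holwick, Ralston — Arden is the Condorcet winner.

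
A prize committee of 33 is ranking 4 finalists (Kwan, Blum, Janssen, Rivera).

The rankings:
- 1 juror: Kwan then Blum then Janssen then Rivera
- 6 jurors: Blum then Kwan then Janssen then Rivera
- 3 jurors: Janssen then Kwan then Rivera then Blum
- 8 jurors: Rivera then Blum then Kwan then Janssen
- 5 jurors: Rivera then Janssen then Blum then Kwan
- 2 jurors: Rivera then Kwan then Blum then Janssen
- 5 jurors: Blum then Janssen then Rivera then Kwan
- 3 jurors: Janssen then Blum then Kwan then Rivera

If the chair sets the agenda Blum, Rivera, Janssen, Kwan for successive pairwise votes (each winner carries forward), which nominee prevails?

Round 1: Blum vs Rivera — 15–18, Rivera advances.
Round 2: Rivera vs Janssen — 15–18, Janssen advances.
Round 3: Janssen vs Kwan — 16–17, Kwan advances.
The agenda winner is Kwan.

Kwan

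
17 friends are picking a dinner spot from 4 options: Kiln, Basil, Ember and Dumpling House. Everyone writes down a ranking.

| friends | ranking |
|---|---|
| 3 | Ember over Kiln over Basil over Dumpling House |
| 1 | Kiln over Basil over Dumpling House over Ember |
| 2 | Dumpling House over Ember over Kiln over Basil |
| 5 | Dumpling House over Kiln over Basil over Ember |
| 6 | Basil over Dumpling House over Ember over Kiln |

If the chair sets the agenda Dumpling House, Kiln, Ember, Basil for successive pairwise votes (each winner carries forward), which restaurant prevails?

Round 1: Dumpling House vs Kiln — 13–4, Dumpling House advances.
Round 2: Dumpling House vs Ember — 14–3, Dumpling House advances.
Round 3: Dumpling House vs Basil — 7–10, Basil advances.
The agenda winner is Basil.

Basil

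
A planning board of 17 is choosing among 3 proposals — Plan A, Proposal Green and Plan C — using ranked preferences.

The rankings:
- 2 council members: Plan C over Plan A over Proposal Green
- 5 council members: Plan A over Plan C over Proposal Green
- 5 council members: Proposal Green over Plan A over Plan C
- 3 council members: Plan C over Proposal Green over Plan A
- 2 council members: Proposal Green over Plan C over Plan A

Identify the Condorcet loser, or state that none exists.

none

Head-to-head results (17 council members):
Plan A–Proposal Green: Proposal Green 10–7.
Plan A vs Plan C: Plan A is ranked higher on 5+5 = 10 ballots, Plan C on 7. Plan A wins 10–7.
Proposal Green vs Plan C: Proposal Green preferred on 5+2 = 7 ballots; Plan C wins 10–7.
Each option has at least one pairwise win (Plan A beats Plan C; Proposal Green beats Plan A; Plan C beats Proposal Green) — no Condorcet loser.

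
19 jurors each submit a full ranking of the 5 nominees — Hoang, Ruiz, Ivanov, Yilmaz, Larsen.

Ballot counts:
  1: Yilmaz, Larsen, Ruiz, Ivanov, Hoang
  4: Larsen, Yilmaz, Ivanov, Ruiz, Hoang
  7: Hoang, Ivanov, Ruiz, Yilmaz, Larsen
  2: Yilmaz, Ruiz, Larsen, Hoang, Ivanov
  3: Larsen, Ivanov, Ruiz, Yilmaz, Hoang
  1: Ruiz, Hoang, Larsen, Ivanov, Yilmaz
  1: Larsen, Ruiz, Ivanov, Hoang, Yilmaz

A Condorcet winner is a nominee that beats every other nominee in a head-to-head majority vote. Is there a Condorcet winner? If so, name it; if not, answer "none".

Head-to-head results (19 jurors):
Hoang vs Ruiz: Ruiz, 12–7.
Hoang–Ivanov: Hoang 10–9.
Hoang vs Yilmaz: Yilmaz wins 10–9.
Hoang vs Larsen: 8 to 11, Larsen.
Ruiz vs Ivanov: Ivanov, 14–5.
Ruiz vs Yilmaz: Ruiz preferred on 7+3+1+1 = 12 ballots; Ruiz wins 12–7.
Ruiz vs Larsen: Ruiz wins 10–9.
Ivanov vs Yilmaz: 12 to 7, Ivanov.
Ivanov vs Larsen: Larsen, 12–7.
Yilmaz vs Larsen: Yilmaz wins 10–9.
Each nominee drops at least one matchup (Hoang loses to Ruiz; Ruiz loses to Ivanov; Ivanov loses to Hoang; Yilmaz loses to Ruiz; Larsen loses to Ruiz); the cycle Hoang beats Ivanov beats Ruiz beats Hoang rules out a Condorcet winner.

none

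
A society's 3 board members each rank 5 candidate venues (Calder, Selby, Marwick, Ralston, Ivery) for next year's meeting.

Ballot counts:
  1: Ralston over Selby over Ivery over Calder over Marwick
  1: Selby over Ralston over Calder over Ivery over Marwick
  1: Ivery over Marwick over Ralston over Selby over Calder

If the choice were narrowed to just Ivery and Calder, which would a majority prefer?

Ballots ranking Ivery above Calder: 1 + 1 = 2.
Ballots ranking Calder above Ivery: 3 − 2 = 1.
Ivery wins the head-to-head 2–1.

Ivery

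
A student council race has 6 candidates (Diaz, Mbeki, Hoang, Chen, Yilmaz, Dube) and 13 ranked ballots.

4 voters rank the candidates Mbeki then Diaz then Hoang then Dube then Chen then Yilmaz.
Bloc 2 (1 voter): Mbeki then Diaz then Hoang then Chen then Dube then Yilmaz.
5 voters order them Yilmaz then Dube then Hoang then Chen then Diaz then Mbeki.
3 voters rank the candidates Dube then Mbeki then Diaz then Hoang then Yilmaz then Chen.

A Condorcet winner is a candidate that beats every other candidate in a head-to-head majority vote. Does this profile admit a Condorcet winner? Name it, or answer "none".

Head-to-head results (13 voters):
Diaz–Mbeki: Mbeki 8–5.
Diaz vs Hoang: 8 to 5, Diaz.
Diaz vs Chen: 8 to 5, Diaz.
Diaz–Yilmaz: Diaz 8–5.
Diaz–Dube: Dube 8–5.
Mbeki vs Hoang: Mbeki preferred on 4+1+3 = 8 ballots; Mbeki wins 8–5.
Mbeki–Chen: Mbeki 8–5.
Mbeki–Yilmaz: Mbeki 8–5.
Mbeki vs Dube: Mbeki preferred on 4+1 = 5 ballots; Dube wins 8–5.
Hoang vs Chen: Hoang, 13–0.
Hoang vs Yilmaz: Hoang, 8–5.
Hoang vs Dube: 5 to 8, Dube.
Chen vs Yilmaz: 5 to 8, Yilmaz.
Chen vs Dube: 1 to 12, Dube.
Yilmaz vs Dube: Dube, 8–5.
Dube wins every pairwise contest, so Dube is the Condorcet winner.

Dube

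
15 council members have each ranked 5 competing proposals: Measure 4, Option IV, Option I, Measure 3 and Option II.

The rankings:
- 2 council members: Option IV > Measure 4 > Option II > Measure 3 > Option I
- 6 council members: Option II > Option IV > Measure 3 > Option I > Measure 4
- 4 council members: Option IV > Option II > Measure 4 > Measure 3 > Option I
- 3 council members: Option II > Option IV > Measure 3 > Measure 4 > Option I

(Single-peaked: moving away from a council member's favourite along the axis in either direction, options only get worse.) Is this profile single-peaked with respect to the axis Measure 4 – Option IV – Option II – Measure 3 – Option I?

yes

Axis positions: Measure 4=1, Option IV=2, Option II=3, Measure 3=4, Option I=5.
Cluster 1 (peak Option IV at position 2): ranking walks positions 2-1-3-4-5, expanding outward from the peak — single-peaked.
Cluster 2 (peak Option II at position 3): ranking walks positions 3-2-4-5-1, expanding outward from the peak — single-peaked.
Cluster 3 (peak Option IV at position 2): ranking walks positions 2-3-1-4-5, expanding outward from the peak — single-peaked.
Cluster 4 (peak Option II at position 3): ranking walks positions 3-2-4-1-5, expanding outward from the peak — single-peaked.
Every ranking is single-peaked on this axis.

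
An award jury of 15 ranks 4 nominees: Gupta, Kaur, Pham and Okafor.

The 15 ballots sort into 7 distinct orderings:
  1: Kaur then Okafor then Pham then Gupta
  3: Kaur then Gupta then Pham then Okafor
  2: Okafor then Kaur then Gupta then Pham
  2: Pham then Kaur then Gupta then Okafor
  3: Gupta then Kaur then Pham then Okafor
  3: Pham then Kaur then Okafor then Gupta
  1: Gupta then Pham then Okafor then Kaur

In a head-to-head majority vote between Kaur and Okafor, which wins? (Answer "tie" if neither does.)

Kaur

Ballots ranking Kaur above Okafor: 1 + 3 + 2 + 3 + 3 = 12.
Ballots ranking Okafor above Kaur: 15 − 12 = 3.
Kaur wins the head-to-head 12–3.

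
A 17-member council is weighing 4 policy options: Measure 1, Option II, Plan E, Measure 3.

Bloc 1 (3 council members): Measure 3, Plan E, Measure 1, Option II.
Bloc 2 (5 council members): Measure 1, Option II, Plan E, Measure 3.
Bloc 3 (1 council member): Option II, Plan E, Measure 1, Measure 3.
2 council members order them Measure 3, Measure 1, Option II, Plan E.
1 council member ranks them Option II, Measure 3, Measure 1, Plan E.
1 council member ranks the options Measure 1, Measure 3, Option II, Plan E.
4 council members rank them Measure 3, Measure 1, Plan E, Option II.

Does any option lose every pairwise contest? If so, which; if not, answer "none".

Pairwise majorities:
Measure 1 vs Option II: 15 to 2, Measure 1.
Measure 1 vs Plan E: Measure 1 preferred on 5+2+1+1+4 = 13 ballots; Measure 1 wins 13–4.
Measure 1 vs Measure 3: 7 to 10, Measure 3.
Option II–Plan E: Option II 10–7.
Option II vs Measure 3: Option II is ranked higher on 5+1+1 = 7 ballots, Measure 3 on 10. Measure 3 wins 10–7.
Plan E vs Measure 3: Plan E is ranked higher on 5+1 = 6 ballots, Measure 3 on 11. Measure 3 wins 11–6.
Only Plan E has no wins; Plan E is the Condorcet loser.

Plan E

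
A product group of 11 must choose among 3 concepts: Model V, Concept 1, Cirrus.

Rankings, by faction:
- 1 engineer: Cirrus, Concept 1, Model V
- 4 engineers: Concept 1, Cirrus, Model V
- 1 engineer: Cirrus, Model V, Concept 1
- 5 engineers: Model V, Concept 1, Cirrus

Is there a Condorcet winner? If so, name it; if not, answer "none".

none

Head-to-head results (11 engineers):
Model V vs Concept 1: Model V is ranked higher on 1+5 = 6 ballots, Concept 1 on 5. Model V wins 6–5.
Model V vs Cirrus: 5 for Model V, 6 for Cirrus — Cirrus by 6–5.
Concept 1 vs Cirrus: 4+5 = 9 for Concept 1, 2 for Cirrus — Concept 1 by 9–2.
Each design drops at least one matchup (Model V loses to Cirrus; Concept 1 loses to Model V; Cirrus loses to Concept 1); the cycle Model V beats Concept 1 beats Cirrus beats Model V rules out a Condorcet winner.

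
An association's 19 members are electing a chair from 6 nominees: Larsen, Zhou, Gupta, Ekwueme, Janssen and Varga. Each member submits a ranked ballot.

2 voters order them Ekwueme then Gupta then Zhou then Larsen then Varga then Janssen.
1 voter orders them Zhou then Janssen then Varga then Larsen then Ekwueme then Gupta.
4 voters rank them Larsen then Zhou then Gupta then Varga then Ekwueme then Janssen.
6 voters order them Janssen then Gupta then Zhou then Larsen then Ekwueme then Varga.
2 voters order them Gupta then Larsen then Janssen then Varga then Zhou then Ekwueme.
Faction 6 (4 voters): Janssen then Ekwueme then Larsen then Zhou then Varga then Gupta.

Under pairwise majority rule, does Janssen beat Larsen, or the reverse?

Janssen

Ballots ranking Janssen above Larsen: 1 + 6 + 4 = 11.
Ballots ranking Larsen above Janssen: 19 − 11 = 8.
Janssen wins the head-to-head 11–8.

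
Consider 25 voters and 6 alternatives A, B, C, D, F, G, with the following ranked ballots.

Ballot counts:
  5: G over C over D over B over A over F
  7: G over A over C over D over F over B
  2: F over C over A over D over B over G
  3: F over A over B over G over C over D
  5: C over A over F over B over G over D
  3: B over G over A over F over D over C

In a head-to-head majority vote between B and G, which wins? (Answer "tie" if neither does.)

B

Ballots ranking B above G: 2 + 3 + 5 + 3 = 13.
Ballots ranking G above B: 25 − 13 = 12.
B wins the head-to-head 13–12.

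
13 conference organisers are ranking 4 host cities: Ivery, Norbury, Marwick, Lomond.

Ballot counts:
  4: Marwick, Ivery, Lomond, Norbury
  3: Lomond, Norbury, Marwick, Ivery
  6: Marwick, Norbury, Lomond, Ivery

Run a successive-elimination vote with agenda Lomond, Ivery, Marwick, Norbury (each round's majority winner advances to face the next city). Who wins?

Round 1: Lomond vs Ivery — 9–4, Lomond advances.
Round 2: Lomond vs Marwick — 3–10, Marwick advances.
Round 3: Marwick vs Norbury — 10–3, Marwick advances.
Marwick survives the agenda.

Marwick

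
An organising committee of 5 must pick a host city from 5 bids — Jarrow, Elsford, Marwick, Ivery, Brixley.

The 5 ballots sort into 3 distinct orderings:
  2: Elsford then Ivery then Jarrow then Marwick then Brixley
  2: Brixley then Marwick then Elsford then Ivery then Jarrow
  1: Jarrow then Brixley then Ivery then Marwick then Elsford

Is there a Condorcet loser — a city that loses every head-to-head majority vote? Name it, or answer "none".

none

Pairwise majorities:
Jarrow vs Elsford: Elsford, 4–1.
Jarrow vs Marwick: Jarrow wins 3–2.
Jarrow vs Ivery: Jarrow preferred on 1 ballot; Ivery wins 4–1.
Jarrow–Brixley: Jarrow 3–2.
Elsford–Marwick: Marwick 3–2.
Elsford vs Ivery: Elsford wins 4–1.
Elsford vs Brixley: Elsford preferred on 2 ballots; Brixley wins 3–2.
Marwick vs Ivery: 2 for Marwick, 3 for Ivery — Ivery by 3–2.
Marwick–Brixley: Brixley 3–2.
Ivery vs Brixley: 2 to 3, Brixley.
No city is winless: Jarrow beats Marwick; Elsford beats Jarrow; Marwick beats Elsford; Ivery beats Jarrow; Brixley beats Elsford. There is no Condorcet loser.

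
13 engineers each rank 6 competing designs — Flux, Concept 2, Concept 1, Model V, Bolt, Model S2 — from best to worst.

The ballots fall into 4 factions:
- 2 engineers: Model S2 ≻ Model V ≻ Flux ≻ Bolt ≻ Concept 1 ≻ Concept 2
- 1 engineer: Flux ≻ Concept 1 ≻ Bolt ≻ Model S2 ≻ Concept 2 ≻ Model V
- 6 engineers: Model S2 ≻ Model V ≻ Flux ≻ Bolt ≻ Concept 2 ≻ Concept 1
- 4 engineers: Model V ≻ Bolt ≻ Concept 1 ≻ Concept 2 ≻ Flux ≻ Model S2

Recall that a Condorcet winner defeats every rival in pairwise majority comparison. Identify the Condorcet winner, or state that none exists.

Head-to-head results (13 engineers):
Flux vs Concept 2: Flux preferred on 2+1+6 = 9 ballots; Flux wins 9–4.
Flux vs Concept 1: 2+1+6 = 9 for Flux, 4 for Concept 1 — Flux by 9–4.
Flux vs Model V: Model V wins 12–1.
Flux vs Bolt: Flux, 9–4.
Flux–Model S2: Model S2 8–5.
Concept 2 vs Concept 1: Concept 2 preferred on 6 ballots; Concept 1 wins 7–6.
Concept 2 vs Model V: Model V, 12–1.
Concept 2 vs Bolt: Bolt, 13–0.
Concept 2 vs Model S2: Model S2, 9–4.
Concept 1 vs Model V: Model V, 12–1.
Concept 1–Bolt: Bolt 12–1.
Concept 1 vs Model S2: 5 to 8, Model S2.
Model V vs Bolt: 12 to 1, Model V.
Model V–Model S2: Model S2 9–4.
Bolt vs Model S2: Model S2, 8–5.
Model S2 beats each of Flux, Concept 2, Concept 1, Model V, Bolt — Model S2 is the Condorcet winner.

Model S2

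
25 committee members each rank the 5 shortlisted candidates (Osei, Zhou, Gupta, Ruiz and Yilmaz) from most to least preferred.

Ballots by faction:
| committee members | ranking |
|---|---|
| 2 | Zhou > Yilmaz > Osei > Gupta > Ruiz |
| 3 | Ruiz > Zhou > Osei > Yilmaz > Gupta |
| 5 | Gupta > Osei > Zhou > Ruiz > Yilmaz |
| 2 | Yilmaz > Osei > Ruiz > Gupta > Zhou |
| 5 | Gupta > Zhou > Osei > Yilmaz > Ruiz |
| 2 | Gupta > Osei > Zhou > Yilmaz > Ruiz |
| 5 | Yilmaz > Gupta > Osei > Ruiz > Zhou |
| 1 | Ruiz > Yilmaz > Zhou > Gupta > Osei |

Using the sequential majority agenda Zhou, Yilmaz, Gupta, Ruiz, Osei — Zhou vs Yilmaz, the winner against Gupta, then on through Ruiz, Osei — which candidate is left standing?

Gupta

Round 1: Zhou vs Yilmaz — 17–8, Zhou advances.
Round 2: Zhou vs Gupta — 6–19, Gupta advances.
Round 3: Gupta vs Ruiz — 19–6, Gupta advances.
Round 4: Gupta vs Osei — 18–7, Gupta advances.
Gupta survives the agenda.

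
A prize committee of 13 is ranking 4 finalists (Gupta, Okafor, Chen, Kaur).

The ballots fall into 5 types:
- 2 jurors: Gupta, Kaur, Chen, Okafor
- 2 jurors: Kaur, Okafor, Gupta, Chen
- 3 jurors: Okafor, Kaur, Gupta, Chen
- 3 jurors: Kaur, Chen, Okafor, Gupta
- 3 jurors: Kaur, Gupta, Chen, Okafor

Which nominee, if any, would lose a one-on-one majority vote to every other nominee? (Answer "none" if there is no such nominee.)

Pairwise majorities:
Gupta–Okafor: Okafor 8–5.
Gupta–Chen: Gupta 10–3.
Gupta vs Kaur: Kaur wins 11–2.
Okafor vs Chen: Okafor preferred on 2+3 = 5 ballots; Chen wins 8–5.
Okafor vs Kaur: Kaur, 10–3.
Chen vs Kaur: Kaur wins 13–0.
Each nominee has at least one pairwise win (Gupta beats Chen; Okafor beats Gupta; Chen beats Okafor; Kaur beats Gupta) — no Condorcet loser.

none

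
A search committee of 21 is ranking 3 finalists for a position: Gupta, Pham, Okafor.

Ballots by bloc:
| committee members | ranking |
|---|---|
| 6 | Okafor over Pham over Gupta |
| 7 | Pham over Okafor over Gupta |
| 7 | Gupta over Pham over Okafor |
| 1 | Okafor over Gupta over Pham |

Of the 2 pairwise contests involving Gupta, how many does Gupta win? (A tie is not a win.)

0

Gupta against each rival (21 committee members):
Gupta vs Pham: Gupta is ranked higher on 7+1 = 8 ballots, Pham on 13. Pham wins 13–8.
Gupta vs Okafor: Okafor, 14–7.
Gupta beats no one; loses to Pham, Okafor — 0 pairwise wins.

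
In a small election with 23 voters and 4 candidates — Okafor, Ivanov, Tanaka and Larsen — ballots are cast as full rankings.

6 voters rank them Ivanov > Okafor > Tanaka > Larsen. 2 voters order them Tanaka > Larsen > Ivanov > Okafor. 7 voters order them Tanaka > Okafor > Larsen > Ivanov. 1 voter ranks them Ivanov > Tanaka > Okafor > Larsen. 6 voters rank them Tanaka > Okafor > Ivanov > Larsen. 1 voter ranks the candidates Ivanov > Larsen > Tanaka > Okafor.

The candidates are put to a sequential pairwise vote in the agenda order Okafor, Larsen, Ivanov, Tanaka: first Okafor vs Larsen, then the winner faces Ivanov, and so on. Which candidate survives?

Tanaka

Round 1: Okafor vs Larsen — 20–3, Okafor advances.
Round 2: Okafor vs Ivanov — 13–10, Okafor advances.
Round 3: Okafor vs Tanaka — 6–17, Tanaka advances.
Tanaka survives the agenda.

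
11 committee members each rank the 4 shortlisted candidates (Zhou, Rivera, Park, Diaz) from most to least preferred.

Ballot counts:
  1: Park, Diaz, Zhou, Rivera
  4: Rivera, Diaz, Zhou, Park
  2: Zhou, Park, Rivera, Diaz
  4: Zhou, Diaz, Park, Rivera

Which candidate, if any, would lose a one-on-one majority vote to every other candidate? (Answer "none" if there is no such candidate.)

Head-to-head results (11 committee members):
Zhou vs Rivera: 7 to 4, Zhou.
Zhou–Park: Zhou 10–1.
Zhou vs Diaz: Zhou is ranked higher on 2+4 = 6 ballots, Diaz on 5. Zhou wins 6–5.
Rivera vs Park: 4 to 7, Park.
Rivera–Diaz: Rivera 6–5.
Park vs Diaz: Diaz, 8–3.
Each candidate has at least one pairwise win (Zhou beats Rivera; Rivera beats Diaz; Park beats Rivera; Diaz beats Park) — no Condorcet loser.

none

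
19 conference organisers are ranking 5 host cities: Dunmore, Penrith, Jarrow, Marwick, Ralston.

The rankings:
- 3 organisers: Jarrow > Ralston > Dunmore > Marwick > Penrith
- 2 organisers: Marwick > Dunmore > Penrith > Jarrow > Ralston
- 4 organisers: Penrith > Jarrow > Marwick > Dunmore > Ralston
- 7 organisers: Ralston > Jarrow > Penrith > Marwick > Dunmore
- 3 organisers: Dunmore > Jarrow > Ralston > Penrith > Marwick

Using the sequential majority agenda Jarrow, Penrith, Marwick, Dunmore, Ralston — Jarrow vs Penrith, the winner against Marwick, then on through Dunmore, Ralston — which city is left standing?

Jarrow

Round 1: Jarrow vs Penrith — 13–6, Jarrow advances.
Round 2: Jarrow vs Marwick — 17–2, Jarrow advances.
Round 3: Jarrow vs Dunmore — 14–5, Jarrow advances.
Round 4: Jarrow vs Ralston — 12–7, Jarrow advances.
Jarrow survives the agenda.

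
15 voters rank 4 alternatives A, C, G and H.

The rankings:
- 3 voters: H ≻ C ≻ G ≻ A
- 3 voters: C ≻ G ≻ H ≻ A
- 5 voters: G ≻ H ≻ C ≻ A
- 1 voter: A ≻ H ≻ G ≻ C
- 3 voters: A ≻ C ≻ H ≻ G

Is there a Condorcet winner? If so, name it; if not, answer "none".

none

Head-to-head results (15 voters):
A vs C: A is ranked higher on 1+3 = 4 ballots, C on 11. C wins 11–4.
A vs G: A is ranked higher on 1+3 = 4 ballots, G on 11. G wins 11–4.
A–H: H 11–4.
C vs G: 9 to 6, C.
C vs H: C is ranked higher on 3+3 = 6 ballots, H on 9. H wins 9–6.
G vs H: G preferred on 3+5 = 8 ballots; G wins 8–7.
Every alternative loses at least once (A loses to C; C loses to H; G loses to C; H loses to G). The majority relation contains the cycle C > G > H > C, so there is no Condorcet winner.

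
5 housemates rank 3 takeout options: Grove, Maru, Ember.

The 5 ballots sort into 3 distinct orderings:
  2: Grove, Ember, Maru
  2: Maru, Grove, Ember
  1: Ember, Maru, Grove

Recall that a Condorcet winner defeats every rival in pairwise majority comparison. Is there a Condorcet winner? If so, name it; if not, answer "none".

Head-to-head results (5 friends):
Grove vs Maru: Maru, 3–2.
Grove vs Ember: Grove wins 4–1.
Maru vs Ember: Ember, 3–2.
No restaurant is unbeaten: Grove loses to Maru; Maru loses to Ember; Ember loses to Grove. In particular Grove > Ember > Maru > Grove is a majority cycle — no Condorcet winner exists.

none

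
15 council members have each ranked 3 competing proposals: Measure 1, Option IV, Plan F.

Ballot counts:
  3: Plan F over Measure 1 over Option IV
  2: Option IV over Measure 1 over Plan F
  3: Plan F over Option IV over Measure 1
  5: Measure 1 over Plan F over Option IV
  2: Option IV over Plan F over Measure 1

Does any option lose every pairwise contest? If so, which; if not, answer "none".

Pairwise majorities:
Measure 1–Option IV: Measure 1 8–7.
Measure 1 vs Plan F: Plan F wins 8–7.
Option IV vs Plan F: Option IV preferred on 2+2 = 4 ballots; Plan F wins 11–4.
Option IV is beaten in every head-to-head and is the Condorcet loser.

Option IV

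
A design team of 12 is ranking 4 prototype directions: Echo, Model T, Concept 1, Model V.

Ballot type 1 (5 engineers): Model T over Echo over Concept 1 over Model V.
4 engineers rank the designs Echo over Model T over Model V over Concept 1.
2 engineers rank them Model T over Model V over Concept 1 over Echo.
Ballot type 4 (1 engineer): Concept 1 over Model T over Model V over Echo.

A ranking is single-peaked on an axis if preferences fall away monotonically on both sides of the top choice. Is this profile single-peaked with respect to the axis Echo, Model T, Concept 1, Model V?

Axis positions: Echo=1, Model T=2, Concept 1=3, Model V=4.
Ballot type 1 (peak Model T at position 2): ranking walks positions 2-1-3-4, expanding outward from the peak — single-peaked.
Ballot type 2: ranking walks positions 1-2-4-3; Model V is ranked above Concept 1 even though Concept 1 lies between Model V and the peak Echo on the axis — preferences dip and rise again. Not single-peaked.
Ballot type 3: ranking walks positions 2-4-3-1; Model V is ranked above Concept 1 even though Concept 1 lies between Model V and the peak Model T on the axis — preferences dip and rise again. Not single-peaked.
Ballot type 4 (peak Concept 1 at position 3): ranking walks positions 3-2-4-1, expanding outward from the peak — single-peaked.
Ballot type 2 violates single-peakedness, so the profile is not single-peaked on this axis.

no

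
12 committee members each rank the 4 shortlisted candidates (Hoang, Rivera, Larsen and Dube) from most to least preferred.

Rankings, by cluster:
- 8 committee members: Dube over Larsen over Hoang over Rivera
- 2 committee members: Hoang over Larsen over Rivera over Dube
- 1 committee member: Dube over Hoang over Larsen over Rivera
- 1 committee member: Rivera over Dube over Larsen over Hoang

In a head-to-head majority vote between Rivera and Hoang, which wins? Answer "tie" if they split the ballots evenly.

Hoang

Ballots ranking Rivera above Hoang: 1.
Ballots ranking Hoang above Rivera: 12 − 1 = 11.
Hoang wins the head-to-head 11–1.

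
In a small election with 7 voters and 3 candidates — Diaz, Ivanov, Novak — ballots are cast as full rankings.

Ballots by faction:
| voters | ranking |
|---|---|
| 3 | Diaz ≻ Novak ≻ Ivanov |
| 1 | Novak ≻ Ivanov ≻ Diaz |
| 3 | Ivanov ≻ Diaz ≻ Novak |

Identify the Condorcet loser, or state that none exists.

none

Head-to-head results (7 voters):
Diaz vs Ivanov: Diaz preferred on 3 ballots; Ivanov wins 4–3.
Diaz vs Novak: Diaz, 6–1.
Ivanov vs Novak: Novak wins 4–3.
Every candidate wins at least one matchup (Diaz beats Novak; Ivanov beats Diaz; Novak beats Ivanov), so there is no Condorcet loser.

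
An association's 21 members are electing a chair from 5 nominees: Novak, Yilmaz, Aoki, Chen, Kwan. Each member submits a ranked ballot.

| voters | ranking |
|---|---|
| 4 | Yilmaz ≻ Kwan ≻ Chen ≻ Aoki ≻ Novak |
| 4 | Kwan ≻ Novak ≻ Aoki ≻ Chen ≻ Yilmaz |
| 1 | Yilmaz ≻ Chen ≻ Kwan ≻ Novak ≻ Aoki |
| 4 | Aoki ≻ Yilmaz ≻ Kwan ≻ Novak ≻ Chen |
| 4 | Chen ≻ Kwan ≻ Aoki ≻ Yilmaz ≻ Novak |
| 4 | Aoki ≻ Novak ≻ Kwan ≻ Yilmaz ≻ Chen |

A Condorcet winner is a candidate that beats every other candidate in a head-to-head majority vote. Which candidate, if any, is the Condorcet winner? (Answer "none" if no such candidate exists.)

Pairwise majorities:
Novak–Yilmaz: Yilmaz 13–8.
Novak–Aoki: Aoki 16–5.
Novak vs Chen: Novak wins 12–9.
Novak–Kwan: Kwan 17–4.
Yilmaz vs Aoki: Yilmaz is ranked higher on 4+1 = 5 ballots, Aoki on 16. Aoki wins 16–5.
Yilmaz vs Chen: Yilmaz is ranked higher on 4+1+4+4 = 13 ballots, Chen on 8. Yilmaz wins 13–8.
Yilmaz vs Kwan: Kwan, 12–9.
Aoki–Chen: Aoki 12–9.
Aoki vs Kwan: Aoki preferred on 4+4 = 8 ballots; Kwan wins 13–8.
Chen–Kwan: Kwan 16–5.
Kwan beats each of Novak, Yilmaz, Aoki, Chen — Kwan is the Condorcet winner.

Kwan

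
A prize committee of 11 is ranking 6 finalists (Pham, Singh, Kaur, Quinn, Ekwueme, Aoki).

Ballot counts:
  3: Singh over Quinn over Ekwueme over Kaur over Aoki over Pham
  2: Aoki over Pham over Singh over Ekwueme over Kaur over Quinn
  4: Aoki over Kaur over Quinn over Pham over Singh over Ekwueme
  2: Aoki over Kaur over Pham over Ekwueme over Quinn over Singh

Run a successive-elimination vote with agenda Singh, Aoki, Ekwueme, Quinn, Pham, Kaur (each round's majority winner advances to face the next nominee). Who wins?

Round 1: Singh vs Aoki — 3–8, Aoki advances.
Round 2: Aoki vs Ekwueme — 8–3, Aoki advances.
Round 3: Aoki vs Quinn — 8–3, Aoki advances.
Round 4: Aoki vs Pham — 11–0, Aoki advances.
Round 5: Aoki vs Kaur — 8–3, Aoki advances.
The agenda winner is Aoki.

Aoki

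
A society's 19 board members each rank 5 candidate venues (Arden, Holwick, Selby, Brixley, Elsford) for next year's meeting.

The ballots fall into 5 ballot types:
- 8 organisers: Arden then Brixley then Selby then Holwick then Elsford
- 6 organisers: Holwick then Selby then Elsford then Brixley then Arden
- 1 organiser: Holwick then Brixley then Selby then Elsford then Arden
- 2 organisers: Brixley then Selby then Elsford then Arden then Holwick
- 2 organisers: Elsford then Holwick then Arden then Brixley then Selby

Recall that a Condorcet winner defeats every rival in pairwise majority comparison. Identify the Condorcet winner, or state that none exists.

none

Head-to-head results (19 organisers):
Arden vs Holwick: 10 to 9, Arden.
Arden vs Selby: 8+2 = 10 for Arden, 9 for Selby — Arden by 10–9.
Arden vs Brixley: 8+2 = 10 for Arden, 9 for Brixley — Arden by 10–9.
Arden vs Elsford: 8 to 11, Elsford.
Holwick vs Selby: Holwick preferred on 6+1+2 = 9 ballots; Selby wins 10–9.
Holwick vs Brixley: Holwick is ranked higher on 6+1+2 = 9 ballots, Brixley on 10. Brixley wins 10–9.
Holwick vs Elsford: Holwick preferred on 8+6+1 = 15 ballots; Holwick wins 15–4.
Selby vs Brixley: 6 to 13, Brixley.
Selby vs Elsford: Selby is ranked higher on 8+6+1+2 = 17 ballots, Elsford on 2. Selby wins 17–2.
Brixley vs Elsford: Brixley preferred on 8+1+2 = 11 ballots; Brixley wins 11–8.
Each city drops at least one matchup (Arden loses to Elsford; Holwick loses to Arden; Selby loses to Arden; Brixley loses to Arden; Elsford loses to Holwick); the cycle Arden > Holwick > Elsford > Arden rules out a Condorcet winner.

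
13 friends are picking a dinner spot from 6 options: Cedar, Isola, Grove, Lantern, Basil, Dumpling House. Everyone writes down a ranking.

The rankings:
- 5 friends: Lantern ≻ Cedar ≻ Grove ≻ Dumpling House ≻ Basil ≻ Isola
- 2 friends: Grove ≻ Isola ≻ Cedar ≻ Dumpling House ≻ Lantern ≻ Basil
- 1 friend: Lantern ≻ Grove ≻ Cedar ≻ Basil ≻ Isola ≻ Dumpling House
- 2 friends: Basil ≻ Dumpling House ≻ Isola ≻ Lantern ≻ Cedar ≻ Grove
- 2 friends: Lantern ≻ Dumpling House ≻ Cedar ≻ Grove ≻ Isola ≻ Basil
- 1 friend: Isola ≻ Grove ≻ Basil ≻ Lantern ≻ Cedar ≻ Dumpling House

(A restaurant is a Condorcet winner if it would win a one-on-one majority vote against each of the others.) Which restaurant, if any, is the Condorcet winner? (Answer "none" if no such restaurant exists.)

Lantern

Check each pair by majority over 13 ballots:
Cedar vs Isola: Cedar wins 8–5.
Cedar vs Grove: Cedar wins 9–4.
Cedar vs Lantern: 2 for Cedar, 11 for Lantern — Lantern by 11–2.
Cedar vs Basil: Cedar wins 10–3.
Cedar vs Dumpling House: 5+2+1+1 = 9 for Cedar, 4 for Dumpling House — Cedar by 9–4.
Isola vs Grove: Grove wins 10–3.
Isola vs Lantern: Isola is ranked higher on 2+2+1 = 5 ballots, Lantern on 8. Lantern wins 8–5.
Isola vs Basil: 2+2+1 = 5 for Isola, 8 for Basil — Basil by 8–5.
Isola vs Dumpling House: 4 to 9, Dumpling House.
Grove vs Lantern: Lantern, 10–3.
Grove vs Basil: Grove, 11–2.
Grove vs Dumpling House: Grove, 9–4.
Lantern vs Basil: 10 to 3, Lantern.
Lantern vs Dumpling House: Lantern, 9–4.
Basil vs Dumpling House: Basil is ranked higher on 1+2+1 = 4 ballots, Dumpling House on 9. Dumpling House wins 9–4.
Lantern wins every pairwise contest, so Lantern is the Condorcet winner.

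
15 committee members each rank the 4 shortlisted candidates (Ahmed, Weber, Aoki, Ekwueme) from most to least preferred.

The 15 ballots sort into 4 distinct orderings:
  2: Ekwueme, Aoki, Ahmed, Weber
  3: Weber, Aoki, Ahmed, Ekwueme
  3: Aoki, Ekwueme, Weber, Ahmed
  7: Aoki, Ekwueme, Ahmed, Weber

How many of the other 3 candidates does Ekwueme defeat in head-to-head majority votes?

Ekwueme against each rival (15 committee members):
Ekwueme vs Ahmed: Ekwueme is ranked higher on 2+3+7 = 12 ballots, Ahmed on 3. Ekwueme wins 12–3.
Ekwueme–Weber: Ekwueme 12–3.
Ekwueme vs Aoki: Aoki, 13–2.
Ekwueme beats Ahmed, Weber; loses to Aoki — 2 pairwise wins.

2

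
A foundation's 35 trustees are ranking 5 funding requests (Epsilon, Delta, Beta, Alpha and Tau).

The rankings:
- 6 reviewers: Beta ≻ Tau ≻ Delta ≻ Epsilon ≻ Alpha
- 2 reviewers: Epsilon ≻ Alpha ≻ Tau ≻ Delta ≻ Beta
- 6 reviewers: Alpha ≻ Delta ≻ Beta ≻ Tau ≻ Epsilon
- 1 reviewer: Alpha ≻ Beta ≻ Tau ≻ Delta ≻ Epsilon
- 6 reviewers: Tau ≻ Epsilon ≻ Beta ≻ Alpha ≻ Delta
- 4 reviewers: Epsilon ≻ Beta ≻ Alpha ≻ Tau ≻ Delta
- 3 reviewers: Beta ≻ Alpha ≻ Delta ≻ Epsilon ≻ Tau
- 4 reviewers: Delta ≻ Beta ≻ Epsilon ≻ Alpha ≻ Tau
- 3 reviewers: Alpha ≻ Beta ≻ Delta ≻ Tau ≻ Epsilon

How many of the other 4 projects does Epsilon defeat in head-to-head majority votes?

Epsilon against each rival (35 reviewers):
Epsilon vs Delta: Epsilon preferred on 2+6+4 = 12 ballots; Delta wins 23–12.
Epsilon vs Beta: Epsilon is ranked higher on 2+6+4 = 12 ballots, Beta on 23. Beta wins 23–12.
Epsilon–Alpha: Epsilon 22–13.
Epsilon–Tau: Tau 22–13.
Epsilon beats Alpha; loses to Delta, Beta, Tau — 1 pairwise win.

1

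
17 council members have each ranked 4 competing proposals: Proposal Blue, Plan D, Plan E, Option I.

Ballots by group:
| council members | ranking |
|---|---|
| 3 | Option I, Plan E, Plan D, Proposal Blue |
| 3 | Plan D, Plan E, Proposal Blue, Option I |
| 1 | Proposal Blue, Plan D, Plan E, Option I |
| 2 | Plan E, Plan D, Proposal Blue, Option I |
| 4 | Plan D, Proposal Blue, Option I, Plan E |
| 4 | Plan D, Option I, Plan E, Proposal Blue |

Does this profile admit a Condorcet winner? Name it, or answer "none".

Head-to-head results (17 council members):
Proposal Blue–Plan D: Plan D 16–1.
Proposal Blue vs Plan E: Plan E wins 12–5.
Proposal Blue vs Option I: Proposal Blue, 10–7.
Plan D vs Plan E: Plan D wins 12–5.
Plan D vs Option I: Plan D wins 14–3.
Plan E vs Option I: Plan E is ranked higher on 3+1+2 = 6 ballots, Option I on 11. Option I wins 11–6.
Only Plan D has no losses; Plan D is the Condorcet winner.

Plan D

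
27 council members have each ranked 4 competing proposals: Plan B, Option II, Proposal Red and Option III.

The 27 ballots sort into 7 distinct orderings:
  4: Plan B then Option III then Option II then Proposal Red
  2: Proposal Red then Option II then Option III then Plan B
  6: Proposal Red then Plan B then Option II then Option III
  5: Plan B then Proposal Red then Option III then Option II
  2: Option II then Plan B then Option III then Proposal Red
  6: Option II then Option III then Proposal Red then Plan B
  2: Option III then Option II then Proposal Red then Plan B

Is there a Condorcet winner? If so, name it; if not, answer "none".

none

Check each pair by majority over 27 ballots:
Plan B vs Option II: Plan B wins 15–12.
Plan B–Proposal Red: Proposal Red 16–11.
Plan B vs Option III: Plan B wins 17–10.
Option II–Proposal Red: Option II 14–13.
Option II vs Option III: Option II, 16–11.
Proposal Red–Option III: Option III 14–13.
Each option drops at least one matchup (Plan B loses to Proposal Red; Option II loses to Plan B; Proposal Red loses to Option II; Option III loses to Plan B); the cycle Plan B > Option II > Proposal Red > Plan B rules out a Condorcet winner.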